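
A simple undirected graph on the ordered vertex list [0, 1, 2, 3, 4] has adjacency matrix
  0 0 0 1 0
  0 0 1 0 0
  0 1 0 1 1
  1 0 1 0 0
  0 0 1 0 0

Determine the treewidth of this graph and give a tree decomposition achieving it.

Treewidth 1.
One optimal decomposition is:
Bags: B1 = {2, 3}  B2 = {2, 4}  B3 = {0, 3}  B4 = {1, 2}
Tree: B1–B2, B1–B3, B1–B4

The largest bag has 2 vertices, giving width 1; this decomposition certifies tw(G) ≤ 1. Any graph with an edge has treewidth ≥ 1, and G has the edge 2–3. Hence tw(G) = 1 exactly.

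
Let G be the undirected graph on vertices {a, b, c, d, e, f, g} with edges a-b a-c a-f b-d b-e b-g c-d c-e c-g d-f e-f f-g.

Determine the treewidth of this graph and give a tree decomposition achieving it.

Treewidth 3.
One optimal decomposition is:
Bags: B1 = {a, b, c, f}  B2 = {b, c, e, f}  B3 = {b, c, d, f}  B4 = {b, c, f, g}
Tree: B1–B2, B2–B3, B3–B4

Each bag holds 4 vertices, so the decomposition has width 3, which upper-bounds the treewidth. For the lower bound: the 4 vertex sets {a,b}, {c,e}, {f}, {d} are disjoint, each induces a connected subgraph, and every pair is joined by at least one edge of G. Contracting each set to a single vertex therefore yields K_{4} as a minor, and since treewidth is minor-monotone, tw(G) ≥ tw(K_{4}) = 3. The upper and lower bounds meet at 3, so that is the treewidth.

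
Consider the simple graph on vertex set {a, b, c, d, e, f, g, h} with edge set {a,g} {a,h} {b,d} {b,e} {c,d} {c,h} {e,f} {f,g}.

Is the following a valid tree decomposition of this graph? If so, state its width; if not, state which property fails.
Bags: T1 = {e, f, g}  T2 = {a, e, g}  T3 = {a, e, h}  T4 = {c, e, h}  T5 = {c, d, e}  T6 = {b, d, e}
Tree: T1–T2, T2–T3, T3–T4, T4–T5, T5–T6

Yes; width 2.

Checking the three conditions: (i) the bags cover all of {a, b, c, d, e, f, g, h}; (ii) for each edge, some bag contains both endpoints; (iii) the bags containing any fixed vertex form a subtree. All hold, so the decomposition is valid with width 3 − 1 = 2.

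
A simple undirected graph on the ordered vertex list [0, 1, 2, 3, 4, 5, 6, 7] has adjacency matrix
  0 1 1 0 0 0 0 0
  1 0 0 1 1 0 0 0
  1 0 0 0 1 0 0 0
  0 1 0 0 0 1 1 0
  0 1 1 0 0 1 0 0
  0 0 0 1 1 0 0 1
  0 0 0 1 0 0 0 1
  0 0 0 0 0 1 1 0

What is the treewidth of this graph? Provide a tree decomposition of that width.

The largest bag has 3 vertices, giving width 2; this decomposition certifies tw(G) ≤ 2. The edges 7–6–3–5–7 form a cycle, so G is not a tree and its treewidth is at least 2. Therefore the treewidth is 2.

Treewidth 2.
Bags: B1 = {5, 6, 7}  B2 = {3, 5, 6}  B3 = {3, 4, 5}  B4 = {1, 3, 4}  B5 = {1, 2, 4}  B6 = {0, 1, 2}
Tree: B1–B2, B2–B3, B3–B4, B4–B5, B5–B6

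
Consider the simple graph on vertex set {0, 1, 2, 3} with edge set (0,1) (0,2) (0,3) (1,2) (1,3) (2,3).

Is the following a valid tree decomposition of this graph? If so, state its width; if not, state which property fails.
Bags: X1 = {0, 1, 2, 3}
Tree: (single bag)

Yes; width 3.

Every vertex of G appears in some bag (union = {0, 1, 2, 3}); every edge is covered by a bag; and for each vertex v the set of bags containing v is connected in the bag tree. The decomposition is therefore valid. The largest bag has 4 vertices, so the width is 3.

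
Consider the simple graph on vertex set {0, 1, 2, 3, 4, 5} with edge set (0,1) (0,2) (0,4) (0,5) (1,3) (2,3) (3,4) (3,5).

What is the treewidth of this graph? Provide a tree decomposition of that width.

The largest bag has 3 vertices, giving width 2; this decomposition certifies tw(G) ≤ 2. The edges 4–0–2–3–4 form a cycle, so G is not a tree and its treewidth is at least 2. Hence tw(G) = 2 exactly.

Treewidth 2.
One optimal decomposition is:
Bags: B1 = {0, 3, 4}  B2 = {0, 2, 3}  B3 = {0, 1, 3}  B4 = {0, 3, 5}
Tree: B1–B2, B2–B3, B3–B4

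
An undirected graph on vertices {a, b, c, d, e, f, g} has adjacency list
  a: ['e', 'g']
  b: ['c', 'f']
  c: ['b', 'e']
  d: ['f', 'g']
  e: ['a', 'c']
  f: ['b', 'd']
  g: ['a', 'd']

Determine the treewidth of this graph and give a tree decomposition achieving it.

Treewidth 2.
Bags: B1 = {a, d, g}  B2 = {a, d, f}  B3 = {a, b, f}  B4 = {a, b, c}  B5 = {a, c, e}
Tree: B1–B2, B2–B3, B3–B4, B4–B5

The largest bag has 3 vertices, giving width 2; this decomposition certifies tw(G) ≤ 2. Since a–g–d–f–b–c–e–a is a cycle in G, G is not acyclic. Forests are exactly the graphs of treewidth ≤ 1, so tw(G) ≥ 2. The upper and lower bounds meet at 2, so that is the treewidth.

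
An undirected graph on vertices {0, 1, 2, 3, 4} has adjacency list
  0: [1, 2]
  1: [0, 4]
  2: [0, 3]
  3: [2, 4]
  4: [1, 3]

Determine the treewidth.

2

A width-2 tree decomposition is:
Bags: B1 = {0, 1, 4}  B2 = {0, 2, 4}  B3 = {2, 3, 4}
Tree: B1–B2, B2–B3
The largest bag has 3 vertices, giving width 2; this decomposition certifies tw(G) ≤ 2. The edges 4–1–0–2–3–4 form a cycle, so G is not a tree and its treewidth is at least 2. Therefore the treewidth is 2.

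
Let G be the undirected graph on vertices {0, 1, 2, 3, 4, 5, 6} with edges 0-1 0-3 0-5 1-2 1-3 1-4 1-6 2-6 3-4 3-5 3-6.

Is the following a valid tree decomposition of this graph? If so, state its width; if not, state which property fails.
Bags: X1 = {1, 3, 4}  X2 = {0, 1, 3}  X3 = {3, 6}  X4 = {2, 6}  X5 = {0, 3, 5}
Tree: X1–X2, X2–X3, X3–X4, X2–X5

No — edge (1,6) lies in no bag.

A tree decomposition must satisfy three properties: every vertex lies in some bag; for every edge, both endpoints lie together in some bag; and for every vertex, the bags containing it form a connected subtree. Here edge (1,6) lies in no bag, so the decomposition is invalid.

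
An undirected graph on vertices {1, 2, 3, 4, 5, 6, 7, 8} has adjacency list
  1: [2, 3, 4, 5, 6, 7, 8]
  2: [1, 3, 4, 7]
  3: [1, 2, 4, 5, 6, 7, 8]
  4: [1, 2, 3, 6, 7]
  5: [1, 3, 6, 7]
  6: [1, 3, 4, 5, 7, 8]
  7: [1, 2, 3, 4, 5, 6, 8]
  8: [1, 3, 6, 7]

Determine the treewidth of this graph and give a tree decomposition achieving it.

Treewidth 4.
One optimal decomposition is:
Bags: B1 = {1, 2, 3, 4, 7}  B2 = {1, 3, 4, 6, 7}  B3 = {1, 3, 5, 6, 7}  B4 = {1, 3, 6, 7, 8}
Tree: B1–B2, B2–B3, B3–B4

Each bag holds 5 vertices, so the decomposition has width 4, which upper-bounds the treewidth. For the lower bound, the 5 vertices {1, 2, 3, 4, 7} are pairwise adjacent, and any tree decomposition puts a clique entirely inside one bag — forcing width ≥ 4. The upper and lower bounds meet at 4, so that is the treewidth.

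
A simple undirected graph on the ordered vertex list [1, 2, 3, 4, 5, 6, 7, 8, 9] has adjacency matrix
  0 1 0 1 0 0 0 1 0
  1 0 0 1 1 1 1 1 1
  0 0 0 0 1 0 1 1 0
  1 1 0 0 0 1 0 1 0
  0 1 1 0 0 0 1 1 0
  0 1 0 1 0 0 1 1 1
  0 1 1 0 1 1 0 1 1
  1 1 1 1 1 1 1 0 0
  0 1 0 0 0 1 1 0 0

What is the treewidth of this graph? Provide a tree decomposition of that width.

Treewidth 3.
One such decomposition:
Bags: B1 = {2, 6, 7, 8}  B2 = {2, 5, 7, 8}  B3 = {2, 4, 6, 8}  B4 = {3, 5, 7, 8}  B5 = {2, 6, 7, 9}  B6 = {1, 2, 4, 8}
Tree: B1–B2, B1–B3, B2–B4, B1–B5, B3–B6

Each bag holds 4 vertices, so the decomposition has width 3, which upper-bounds the treewidth. For the lower bound, the 4 vertices {1, 2, 4, 8} are pairwise adjacent, and any tree decomposition puts a clique entirely inside one bag — forcing width ≥ 3. Hence tw(G) = 3 exactly.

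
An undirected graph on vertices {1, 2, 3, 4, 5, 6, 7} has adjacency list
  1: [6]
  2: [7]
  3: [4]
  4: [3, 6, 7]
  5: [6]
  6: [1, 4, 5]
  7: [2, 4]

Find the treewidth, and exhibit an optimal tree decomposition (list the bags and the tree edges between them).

The largest bag has 2 vertices, giving width 1; this decomposition certifies tw(G) ≤ 1. G has an edge, so its treewidth is at least 1. Combining the bounds, tw(G) = 1.

Treewidth 1.
Bags: B1 = {4, 7}  B2 = {2, 7}  B3 = {4, 6}  B4 = {3, 4}  B5 = {1, 6}  B6 = {5, 6}
Tree: B1–B2, B1–B3, B1–B4, B3–B5, B5–B6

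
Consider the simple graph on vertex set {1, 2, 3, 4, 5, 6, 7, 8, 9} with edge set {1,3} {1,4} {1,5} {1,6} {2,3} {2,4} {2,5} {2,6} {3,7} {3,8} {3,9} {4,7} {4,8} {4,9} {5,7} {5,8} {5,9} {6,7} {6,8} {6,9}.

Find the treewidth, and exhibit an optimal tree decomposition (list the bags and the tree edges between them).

Each bag holds 5 vertices, so the decomposition has width 4, which upper-bounds the treewidth. For the lower bound: the 5 vertex sets {1,6}, {4,8}, {2,5}, {3}, {7} are disjoint, each induces a connected subgraph, and every pair is joined by at least one edge of G. Contracting each set to a single vertex therefore yields K_{5} as a minor, and since treewidth is minor-monotone, tw(G) ≥ tw(K_{5}) = 4. Hence tw(G) = 4 exactly.

Treewidth 4.
One optimal decomposition is:
Bags: B1 = {1, 3, 4, 5, 6}  B2 = {3, 4, 5, 6, 8}  B3 = {2, 3, 4, 5, 6}  B4 = {3, 4, 5, 6, 7}  B5 = {3, 4, 5, 6, 9}
Tree: B1–B2, B2–B3, B3–B4, B4–B5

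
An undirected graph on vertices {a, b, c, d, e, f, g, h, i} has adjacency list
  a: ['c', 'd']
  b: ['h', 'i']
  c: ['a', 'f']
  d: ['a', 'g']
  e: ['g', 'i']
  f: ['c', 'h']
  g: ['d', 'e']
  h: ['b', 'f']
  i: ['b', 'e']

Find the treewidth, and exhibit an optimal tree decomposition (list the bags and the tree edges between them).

Treewidth 2.
Bags: B1 = {a, c, f}  B2 = {a, d, f}  B3 = {d, f, g}  B4 = {e, f, g}  B5 = {e, f, i}  B6 = {b, f, i}  B7 = {b, f, h}
Tree: B1–B2, B2–B3, B3–B4, B4–B5, B5–B6, B6–B7

Every bag has size at most 3, so the width is 3 − 1 = 2 and tw(G) ≤ 2. For the lower bound, G contains the cycle f–c–a–d–g–e–i–b–h–f, so G is not a forest; only forests have treewidth ≤ 1, hence tw(G) ≥ 2. The upper and lower bounds meet at 2, so that is the treewidth.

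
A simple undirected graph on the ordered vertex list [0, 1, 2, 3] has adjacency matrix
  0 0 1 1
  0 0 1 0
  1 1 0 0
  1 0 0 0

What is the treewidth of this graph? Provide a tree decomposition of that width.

Every bag has size at most 2, so the width is 2 − 1 = 1 and tw(G) ≤ 1. Any graph with an edge has treewidth ≥ 1, and G has the edge 1–2. Hence tw(G) = 1 exactly.

Treewidth 1.
Bags: B1 = {1, 2}  B2 = {0, 2}  B3 = {0, 3}
Tree: B1–B2, B2–B3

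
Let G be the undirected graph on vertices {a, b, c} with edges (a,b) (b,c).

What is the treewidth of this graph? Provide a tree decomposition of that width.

Treewidth 1.
One such decomposition:
Bags: B1 = {a, b}  B2 = {b, c}
Tree: B1–B2

Every bag has size at most 2, so the width is 2 − 1 = 1 and tw(G) ≤ 1. Any graph with an edge has treewidth ≥ 1, and G has the edge a–b. Therefore the treewidth is 1.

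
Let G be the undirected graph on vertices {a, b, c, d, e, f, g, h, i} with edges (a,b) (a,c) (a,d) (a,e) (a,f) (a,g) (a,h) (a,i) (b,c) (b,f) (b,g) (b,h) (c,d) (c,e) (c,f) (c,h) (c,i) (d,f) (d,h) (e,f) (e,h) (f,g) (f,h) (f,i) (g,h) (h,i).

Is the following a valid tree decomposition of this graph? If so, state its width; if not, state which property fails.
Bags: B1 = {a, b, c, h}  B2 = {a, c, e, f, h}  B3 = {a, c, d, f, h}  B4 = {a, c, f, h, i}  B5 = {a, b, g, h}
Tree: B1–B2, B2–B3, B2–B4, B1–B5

No — edge (f,b) lies in no bag.

A tree decomposition must satisfy three properties: every vertex lies in some bag; for every edge, both endpoints lie together in some bag; and for every vertex, the bags containing it form a connected subtree. Here edge (f,b) lies in no bag, so the decomposition is invalid.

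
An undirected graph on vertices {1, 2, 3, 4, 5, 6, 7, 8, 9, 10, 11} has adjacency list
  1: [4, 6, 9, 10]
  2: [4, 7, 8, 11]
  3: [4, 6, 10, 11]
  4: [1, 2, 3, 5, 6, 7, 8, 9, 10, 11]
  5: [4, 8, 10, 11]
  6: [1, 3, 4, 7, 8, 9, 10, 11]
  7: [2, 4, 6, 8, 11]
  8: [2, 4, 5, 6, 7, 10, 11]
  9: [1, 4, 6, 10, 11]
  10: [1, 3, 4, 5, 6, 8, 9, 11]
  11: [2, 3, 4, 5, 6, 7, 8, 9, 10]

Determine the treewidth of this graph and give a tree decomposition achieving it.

Every bag has size at most 5, so the width is 5 − 1 = 4 and tw(G) ≤ 4. For the lower bound, the 5 vertices {1, 4, 6, 9, 10} are pairwise adjacent, and any tree decomposition puts a clique entirely inside one bag — forcing width ≥ 4. Therefore the treewidth is 4.

Treewidth 4.
Bags: B1 = {4, 6, 9, 10, 11}  B2 = {3, 4, 6, 10, 11}  B3 = {4, 6, 8, 10, 11}  B4 = {4, 6, 7, 8, 11}  B5 = {4, 5, 8, 10, 11}  B6 = {2, 4, 7, 8, 11}  B7 = {1, 4, 6, 9, 10}
Tree: B1–B2, B1–B3, B3–B4, B3–B5, B4–B6, B1–B7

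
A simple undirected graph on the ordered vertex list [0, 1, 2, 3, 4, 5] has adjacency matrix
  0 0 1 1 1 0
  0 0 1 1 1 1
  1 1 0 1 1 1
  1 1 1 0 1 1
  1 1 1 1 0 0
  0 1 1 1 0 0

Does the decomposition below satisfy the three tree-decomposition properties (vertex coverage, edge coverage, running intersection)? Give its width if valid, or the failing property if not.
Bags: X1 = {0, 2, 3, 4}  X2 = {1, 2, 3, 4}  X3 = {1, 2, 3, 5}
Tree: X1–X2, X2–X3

Vertex coverage: the bags together contain {0, 1, 2, 3, 4, 5}, the full vertex set. Edge coverage: each edge of G has both endpoints in at least one bag. Running intersection: for every vertex, the bags containing it form a connected subtree. All three properties hold, so this is a valid tree decomposition of width max|bag| − 1 = 3, and hence tw(G) ≤ 3.

Yes; width 3.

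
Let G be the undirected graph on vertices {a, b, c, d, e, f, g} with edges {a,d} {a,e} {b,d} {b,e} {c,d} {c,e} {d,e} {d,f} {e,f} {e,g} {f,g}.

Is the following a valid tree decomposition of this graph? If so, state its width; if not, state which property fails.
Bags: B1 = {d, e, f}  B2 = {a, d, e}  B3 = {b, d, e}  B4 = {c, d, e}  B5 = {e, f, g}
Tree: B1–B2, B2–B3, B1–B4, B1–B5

Yes; width 2.

Vertex coverage: the bags together contain {a, b, c, d, e, f, g}, the full vertex set. Edge coverage: each edge of G has both endpoints in at least one bag. Running intersection: for every vertex, the bags containing it form a connected subtree. All three properties hold, so this is a valid tree decomposition of width max|bag| − 1 = 2, and hence tw(G) ≤ 2.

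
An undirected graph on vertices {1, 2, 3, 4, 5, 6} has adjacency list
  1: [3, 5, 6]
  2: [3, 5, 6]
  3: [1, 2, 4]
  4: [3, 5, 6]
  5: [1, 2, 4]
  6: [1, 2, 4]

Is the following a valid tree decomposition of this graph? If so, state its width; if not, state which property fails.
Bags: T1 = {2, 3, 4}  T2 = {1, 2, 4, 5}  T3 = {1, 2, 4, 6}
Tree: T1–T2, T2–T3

A tree decomposition must satisfy three properties: every vertex lies in some bag; for every edge, both endpoints lie together in some bag; and for every vertex, the bags containing it form a connected subtree. Here edge (1,3) lies in no bag, so the decomposition is invalid.

No — edge (1,3) lies in no bag.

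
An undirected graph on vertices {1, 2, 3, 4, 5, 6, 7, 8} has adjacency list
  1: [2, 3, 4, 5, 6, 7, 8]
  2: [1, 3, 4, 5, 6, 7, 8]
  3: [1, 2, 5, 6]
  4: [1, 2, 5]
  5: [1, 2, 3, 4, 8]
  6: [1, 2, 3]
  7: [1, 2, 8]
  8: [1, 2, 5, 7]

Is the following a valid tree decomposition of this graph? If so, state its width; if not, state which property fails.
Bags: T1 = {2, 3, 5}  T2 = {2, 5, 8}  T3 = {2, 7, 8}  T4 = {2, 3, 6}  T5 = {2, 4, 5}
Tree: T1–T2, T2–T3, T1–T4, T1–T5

A tree decomposition must satisfy three properties: every vertex lies in some bag; for every edge, both endpoints lie together in some bag; and for every vertex, the bags containing it form a connected subtree. Here vertex 1 appears in no bag, so the decomposition is invalid.

No — vertex 1 appears in no bag.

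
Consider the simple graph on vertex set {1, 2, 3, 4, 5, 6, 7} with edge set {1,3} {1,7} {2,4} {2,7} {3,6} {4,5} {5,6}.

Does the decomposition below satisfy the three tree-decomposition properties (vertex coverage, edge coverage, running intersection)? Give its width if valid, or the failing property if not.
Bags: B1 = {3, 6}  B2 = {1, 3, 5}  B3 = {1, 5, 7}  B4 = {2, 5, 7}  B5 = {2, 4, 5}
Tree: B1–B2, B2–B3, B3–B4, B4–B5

No — edge (5,6) lies in no bag.

A tree decomposition must satisfy three properties: every vertex lies in some bag; for every edge, both endpoints lie together in some bag; and for every vertex, the bags containing it form a connected subtree. Here edge (5,6) lies in no bag, so the decomposition is invalid.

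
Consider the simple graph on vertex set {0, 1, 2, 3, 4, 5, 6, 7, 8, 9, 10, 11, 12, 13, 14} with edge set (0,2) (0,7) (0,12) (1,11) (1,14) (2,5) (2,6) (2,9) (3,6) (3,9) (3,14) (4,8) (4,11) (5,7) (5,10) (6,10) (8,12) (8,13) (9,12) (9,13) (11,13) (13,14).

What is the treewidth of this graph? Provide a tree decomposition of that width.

Every bag has size at most 4, so the width is 4 − 1 = 3 and tw(G) ≤ 3. For the lower bound: the 4 vertex sets {1,4,11}, {8}, {13}, {3,9,12,14} are disjoint, each induces a connected subgraph, and every pair is joined by at least one edge of G. Contracting each set to a single vertex therefore yields K_{4} as a minor, and since treewidth is minor-monotone, tw(G) ≥ tw(K_{4}) = 3. Therefore the treewidth is 3.

Treewidth 3.
One such decomposition:
Bags: B1 = {1, 4, 8, 11}  B2 = {1, 8, 11, 13}  B3 = {1, 8, 13, 14}  B4 = {8, 12, 13, 14}  B5 = {9, 12, 13, 14}  B6 = {3, 9, 12, 14}  B7 = {0, 3, 9, 12}  B8 = {0, 2, 3, 9}  B9 = {0, 2, 3, 6}  B10 = {0, 2, 6, 7}  B11 = {2, 5, 6, 7}  B12 = {5, 6, 7, 10}
Tree: B1–B2, B2–B3, B3–B4, B4–B5, B5–B6, B6–B7, B7–B8, B8–B9, B9–B10, B10–B11, B11–B12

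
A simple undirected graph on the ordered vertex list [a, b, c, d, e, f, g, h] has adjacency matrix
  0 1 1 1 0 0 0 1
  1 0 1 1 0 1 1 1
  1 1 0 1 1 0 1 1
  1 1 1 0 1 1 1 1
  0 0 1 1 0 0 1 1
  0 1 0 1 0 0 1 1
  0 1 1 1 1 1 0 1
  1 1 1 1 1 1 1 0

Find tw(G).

A width-4 tree decomposition is:
Bags: B1 = {b, c, d, g, h}  B2 = {c, d, e, g, h}  B3 = {b, d, f, g, h}  B4 = {a, b, c, d, h}
Tree: B1–B2, B1–B3, B1–B4
The largest bag has 5 vertices, giving width 4; this decomposition certifies tw(G) ≤ 4. On the other hand G contains the 5-clique {c, d, e, g, h}. A clique must lie in a single bag of any decomposition, so no decomposition can have width below 4. The upper and lower bounds meet at 4, so that is the treewidth.

4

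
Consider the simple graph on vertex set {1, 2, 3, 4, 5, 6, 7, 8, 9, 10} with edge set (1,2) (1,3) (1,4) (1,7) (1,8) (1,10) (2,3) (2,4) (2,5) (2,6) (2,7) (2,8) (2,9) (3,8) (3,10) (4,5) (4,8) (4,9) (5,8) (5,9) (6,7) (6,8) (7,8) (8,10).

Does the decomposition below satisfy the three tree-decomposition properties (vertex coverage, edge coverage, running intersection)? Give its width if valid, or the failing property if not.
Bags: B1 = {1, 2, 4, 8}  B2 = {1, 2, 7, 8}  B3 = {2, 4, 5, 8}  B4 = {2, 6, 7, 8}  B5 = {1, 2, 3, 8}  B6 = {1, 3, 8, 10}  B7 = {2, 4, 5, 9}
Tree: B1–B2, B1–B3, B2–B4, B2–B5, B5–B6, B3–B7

Checking the three conditions: (i) the bags cover all of {1, 2, 3, 4, 5, 6, 7, 8, 9, 10}; (ii) for each edge, some bag contains both endpoints; (iii) the bags containing any fixed vertex form a subtree. All hold, so the decomposition is valid with width 4 − 1 = 3.

Yes; width 3.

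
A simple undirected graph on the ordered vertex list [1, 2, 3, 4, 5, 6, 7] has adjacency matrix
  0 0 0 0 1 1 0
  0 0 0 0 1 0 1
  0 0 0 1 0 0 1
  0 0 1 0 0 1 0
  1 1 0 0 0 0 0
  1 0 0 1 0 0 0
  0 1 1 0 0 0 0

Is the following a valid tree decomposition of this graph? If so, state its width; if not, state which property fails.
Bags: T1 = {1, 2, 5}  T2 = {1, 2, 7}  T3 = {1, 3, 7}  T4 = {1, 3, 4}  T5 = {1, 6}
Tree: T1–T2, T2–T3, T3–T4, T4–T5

A tree decomposition must satisfy three properties: every vertex lies in some bag; for every edge, both endpoints lie together in some bag; and for every vertex, the bags containing it form a connected subtree. Here edge (4,6) lies in no bag, so the decomposition is invalid.

No — edge (4,6) lies in no bag.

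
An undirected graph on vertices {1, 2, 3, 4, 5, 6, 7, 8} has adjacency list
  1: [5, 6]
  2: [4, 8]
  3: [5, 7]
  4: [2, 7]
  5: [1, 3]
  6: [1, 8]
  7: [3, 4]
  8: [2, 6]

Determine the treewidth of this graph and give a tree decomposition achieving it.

Treewidth 2.
One such decomposition:
Bags: B1 = {3, 5, 7}  B2 = {1, 5, 7}  B3 = {1, 6, 7}  B4 = {6, 7, 8}  B5 = {2, 7, 8}  B6 = {2, 4, 7}
Tree: B1–B2, B2–B3, B3–B4, B4–B5, B5–B6

Each bag holds 3 vertices, so the decomposition has width 2, which upper-bounds the treewidth. For the lower bound, G contains the cycle 7–3–5–1–6–8–2–4–7, so G is not a forest; only forests have treewidth ≤ 1, hence tw(G) ≥ 2. Therefore the treewidth is 2.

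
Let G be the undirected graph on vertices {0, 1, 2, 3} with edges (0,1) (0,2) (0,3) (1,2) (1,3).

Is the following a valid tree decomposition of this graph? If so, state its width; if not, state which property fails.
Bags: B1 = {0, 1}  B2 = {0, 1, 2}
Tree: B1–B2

No — vertex 3 appears in no bag.

A tree decomposition must satisfy three properties: every vertex lies in some bag; for every edge, both endpoints lie together in some bag; and for every vertex, the bags containing it form a connected subtree. Here vertex 3 appears in no bag, so the decomposition is invalid.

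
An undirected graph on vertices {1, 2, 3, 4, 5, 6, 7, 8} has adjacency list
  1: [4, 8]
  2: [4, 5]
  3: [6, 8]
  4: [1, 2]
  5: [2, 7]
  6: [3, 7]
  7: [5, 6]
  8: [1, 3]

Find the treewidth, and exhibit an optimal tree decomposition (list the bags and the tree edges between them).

Treewidth 2.
Bags: B1 = {5, 6, 7}  B2 = {3, 5, 6}  B3 = {3, 5, 8}  B4 = {1, 5, 8}  B5 = {1, 4, 5}  B6 = {2, 4, 5}
Tree: B1–B2, B2–B3, B3–B4, B4–B5, B5–B6

Every bag has size at most 3, so the width is 3 − 1 = 2 and tw(G) ≤ 2. For the lower bound, G contains the cycle 5–7–6–3–8–1–4–2–5, so G is not a forest; only forests have treewidth ≤ 1, hence tw(G) ≥ 2. Hence tw(G) = 2 exactly.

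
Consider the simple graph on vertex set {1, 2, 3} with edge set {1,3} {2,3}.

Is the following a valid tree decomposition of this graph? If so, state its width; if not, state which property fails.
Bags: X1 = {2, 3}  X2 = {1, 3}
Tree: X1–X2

Checking the three conditions: (i) the bags cover all of {1, 2, 3}; (ii) for each edge, some bag contains both endpoints; (iii) the bags containing any fixed vertex form a subtree. All hold, so the decomposition is valid with width 2 − 1 = 1.

Yes; width 1.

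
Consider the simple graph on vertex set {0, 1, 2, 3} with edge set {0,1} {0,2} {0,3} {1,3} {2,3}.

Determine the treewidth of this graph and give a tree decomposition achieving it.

Treewidth 2.
One such decomposition:
Bags: B1 = {0, 1, 3}  B2 = {0, 2, 3}
Tree: B1–B2

Every bag has size at most 3, so the width is 3 − 1 = 2 and tw(G) ≤ 2. Conversely, {0, 1, 3} is a clique of size 3, and the vertices of any clique must share a bag in every tree decomposition; so some bag has ≥ 3 vertices and tw(G) ≥ 2. The upper and lower bounds meet at 2, so that is the treewidth.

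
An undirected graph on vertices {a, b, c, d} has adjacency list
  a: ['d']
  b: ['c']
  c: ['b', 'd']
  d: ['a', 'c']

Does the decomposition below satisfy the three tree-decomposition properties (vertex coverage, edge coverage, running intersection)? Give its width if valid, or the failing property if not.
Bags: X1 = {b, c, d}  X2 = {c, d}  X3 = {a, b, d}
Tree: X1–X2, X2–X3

No — bags containing vertex b are not connected in the tree.

A tree decomposition must satisfy three properties: every vertex lies in some bag; for every edge, both endpoints lie together in some bag; and for every vertex, the bags containing it form a connected subtree. Here bags containing vertex b are not connected in the tree, so the decomposition is invalid.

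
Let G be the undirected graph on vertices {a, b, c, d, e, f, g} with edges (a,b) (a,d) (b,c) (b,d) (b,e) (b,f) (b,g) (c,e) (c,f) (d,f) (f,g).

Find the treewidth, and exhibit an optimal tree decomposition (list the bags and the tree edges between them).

Every bag has size at most 3, so the width is 3 − 1 = 2 and tw(G) ≤ 2. Conversely, {a, b, d} is a clique of size 3, and the vertices of any clique must share a bag in every tree decomposition; so some bag has ≥ 3 vertices and tw(G) ≥ 2. The upper and lower bounds meet at 2, so that is the treewidth.

Treewidth 2.
Bags: B1 = {b, c, f}  B2 = {b, d, f}  B3 = {b, c, e}  B4 = {a, b, d}  B5 = {b, f, g}
Tree: B1–B2, B1–B3, B2–B4, B1–B5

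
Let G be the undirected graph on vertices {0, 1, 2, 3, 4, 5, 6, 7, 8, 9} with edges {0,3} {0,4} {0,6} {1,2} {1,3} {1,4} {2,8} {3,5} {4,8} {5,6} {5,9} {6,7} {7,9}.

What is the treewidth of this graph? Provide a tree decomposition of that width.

The largest bag has 3 vertices, giving width 2; this decomposition certifies tw(G) ≤ 2. For the lower bound, G contains the cycle 9–7–6–5–9, so G is not a forest; only forests have treewidth ≤ 1, hence tw(G) ≥ 2. Combining the bounds, tw(G) = 2.

Treewidth 2.
One optimal decomposition is:
Bags: B1 = {5, 7, 9}  B2 = {5, 6, 7}  B3 = {3, 5, 6}  B4 = {0, 3, 6}  B5 = {0, 1, 3}  B6 = {0, 1, 4}  B7 = {1, 2, 4}  B8 = {2, 4, 8}
Tree: B1–B2, B2–B3, B3–B4, B4–B5, B5–B6, B6–B7, B7–B8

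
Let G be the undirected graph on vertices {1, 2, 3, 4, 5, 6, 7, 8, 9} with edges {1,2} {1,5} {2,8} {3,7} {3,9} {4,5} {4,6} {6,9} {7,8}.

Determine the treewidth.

2

A width-2 tree decomposition is:
Bags: B1 = {1, 2, 5}  B2 = {2, 4, 5}  B3 = {2, 4, 6}  B4 = {2, 6, 9}  B5 = {2, 3, 9}  B6 = {2, 3, 7}  B7 = {2, 7, 8}
Tree: B1–B2, B2–B3, B3–B4, B4–B5, B5–B6, B6–B7
Each bag holds 3 vertices, so the decomposition has width 2, which upper-bounds the treewidth. Since 2–1–5–4–6–9–3–7–8–2 is a cycle in G, G is not acyclic. Forests are exactly the graphs of treewidth ≤ 1, so tw(G) ≥ 2. Hence tw(G) = 2 exactly.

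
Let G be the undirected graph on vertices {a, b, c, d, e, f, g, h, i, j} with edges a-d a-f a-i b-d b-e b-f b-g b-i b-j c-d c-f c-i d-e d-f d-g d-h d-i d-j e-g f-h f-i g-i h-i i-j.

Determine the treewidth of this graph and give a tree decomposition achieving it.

The largest bag has 4 vertices, giving width 3; this decomposition certifies tw(G) ≤ 3. For the lower bound, the 4 vertices {b, d, e, g} are pairwise adjacent, and any tree decomposition puts a clique entirely inside one bag — forcing width ≥ 3. The upper and lower bounds meet at 3, so that is the treewidth.

Treewidth 3.
One such decomposition:
Bags: B1 = {b, d, g, i}  B2 = {b, d, f, i}  B3 = {a, d, f, i}  B4 = {b, d, i, j}  B5 = {b, d, e, g}  B6 = {c, d, f, i}  B7 = {d, f, h, i}
Tree: B1–B2, B2–B3, B1–B4, B1–B5, B3–B6, B2–B7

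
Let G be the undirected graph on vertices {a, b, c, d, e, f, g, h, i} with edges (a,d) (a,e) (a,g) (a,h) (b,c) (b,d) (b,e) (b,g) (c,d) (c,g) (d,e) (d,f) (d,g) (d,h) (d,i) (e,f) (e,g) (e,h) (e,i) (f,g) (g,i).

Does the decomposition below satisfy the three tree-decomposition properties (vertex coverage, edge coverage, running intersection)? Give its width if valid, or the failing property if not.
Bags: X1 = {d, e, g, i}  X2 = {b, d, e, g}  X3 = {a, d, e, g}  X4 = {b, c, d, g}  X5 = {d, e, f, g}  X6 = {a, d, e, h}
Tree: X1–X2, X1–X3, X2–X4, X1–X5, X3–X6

Checking the three conditions: (i) the bags cover all of {a, b, c, d, e, f, g, h, i}; (ii) for each edge, some bag contains both endpoints; (iii) the bags containing any fixed vertex form a subtree. All hold, so the decomposition is valid with width 4 − 1 = 3.

Yes; width 3.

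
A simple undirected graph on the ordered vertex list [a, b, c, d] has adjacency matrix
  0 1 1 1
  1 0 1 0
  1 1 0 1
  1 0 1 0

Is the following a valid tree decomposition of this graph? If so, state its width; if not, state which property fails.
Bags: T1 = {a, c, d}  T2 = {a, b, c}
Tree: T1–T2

Checking the three conditions: (i) the bags cover all of {a, b, c, d}; (ii) for each edge, some bag contains both endpoints; (iii) the bags containing any fixed vertex form a subtree. All hold, so the decomposition is valid with width 3 − 1 = 2.

Yes; width 2.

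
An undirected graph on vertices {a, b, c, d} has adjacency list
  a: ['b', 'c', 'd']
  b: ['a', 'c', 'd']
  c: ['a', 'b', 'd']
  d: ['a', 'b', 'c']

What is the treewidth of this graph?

3

A width-3 tree decomposition is:
Bags: B1 = {a, b, c, d}
Tree: (single bag)
With just one bag of size 4, the width is 4 − 1 = 3, so tw(G) ≤ 3. Conversely, {a, b, c, d} is a clique of size 4, and the vertices of any clique must share a bag in every tree decomposition; so some bag has ≥ 4 vertices and tw(G) ≥ 3. Hence tw(G) = 3 exactly.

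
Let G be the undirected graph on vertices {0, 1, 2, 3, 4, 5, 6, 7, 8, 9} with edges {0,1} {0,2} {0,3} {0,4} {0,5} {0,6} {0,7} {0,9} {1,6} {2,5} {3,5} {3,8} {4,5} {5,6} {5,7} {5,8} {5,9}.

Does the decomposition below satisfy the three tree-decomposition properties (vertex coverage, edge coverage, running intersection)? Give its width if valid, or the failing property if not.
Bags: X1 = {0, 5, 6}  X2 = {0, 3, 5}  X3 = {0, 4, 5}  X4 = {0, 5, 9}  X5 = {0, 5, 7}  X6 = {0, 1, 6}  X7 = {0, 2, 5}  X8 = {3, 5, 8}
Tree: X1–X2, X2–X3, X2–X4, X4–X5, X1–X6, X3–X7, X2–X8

Checking the three conditions: (i) the bags cover all of {0, 1, 2, 3, 4, 5, 6, 7, 8, 9}; (ii) for each edge, some bag contains both endpoints; (iii) the bags containing any fixed vertex form a subtree. All hold, so the decomposition is valid with width 3 − 1 = 2.

Yes; width 2.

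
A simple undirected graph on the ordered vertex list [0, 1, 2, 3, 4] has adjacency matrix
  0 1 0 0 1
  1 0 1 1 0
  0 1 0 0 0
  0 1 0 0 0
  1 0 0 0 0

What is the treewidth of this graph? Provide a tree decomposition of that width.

The largest bag has 2 vertices, giving width 1; this decomposition certifies tw(G) ≤ 1. Since G has at least one edge (e.g. 0–1), it is not an edgeless graph, so tw(G) ≥ 1. Therefore the treewidth is 1.

Treewidth 1.
Bags: B1 = {0, 1}  B2 = {1, 3}  B3 = {1, 2}  B4 = {0, 4}
Tree: B1–B2, B2–B3, B1–B4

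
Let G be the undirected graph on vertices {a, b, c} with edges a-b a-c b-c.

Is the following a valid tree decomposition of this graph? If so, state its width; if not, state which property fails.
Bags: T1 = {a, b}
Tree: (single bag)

No — vertex c appears in no bag.

A tree decomposition must satisfy three properties: every vertex lies in some bag; for every edge, both endpoints lie together in some bag; and for every vertex, the bags containing it form a connected subtree. Here vertex c appears in no bag, so the decomposition is invalid.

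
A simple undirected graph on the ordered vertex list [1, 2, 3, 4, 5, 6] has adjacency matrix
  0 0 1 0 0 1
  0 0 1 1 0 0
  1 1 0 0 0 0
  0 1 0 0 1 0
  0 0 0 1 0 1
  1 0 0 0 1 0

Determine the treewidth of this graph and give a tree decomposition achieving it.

The largest bag has 3 vertices, giving width 2; this decomposition certifies tw(G) ≤ 2. Since 6–1–3–2–4–5–6 is a cycle in G, G is not acyclic. Forests are exactly the graphs of treewidth ≤ 1, so tw(G) ≥ 2. Combining the bounds, tw(G) = 2.

Treewidth 2.
One optimal decomposition is:
Bags: B1 = {1, 3, 6}  B2 = {2, 3, 6}  B3 = {2, 4, 6}  B4 = {4, 5, 6}
Tree: B1–B2, B2–B3, B3–B4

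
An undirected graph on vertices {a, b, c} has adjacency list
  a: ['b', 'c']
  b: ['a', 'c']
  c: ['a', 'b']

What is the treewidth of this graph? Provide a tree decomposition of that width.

A single bag containing all 3 vertices is trivially a valid decomposition of width 2. For the lower bound, the 3 vertices {a, b, c} are pairwise adjacent, and any tree decomposition puts a clique entirely inside one bag — forcing width ≥ 2. Hence tw(G) = 2 exactly.

Treewidth 2.
One such decomposition:
Bags: B1 = {a, b, c}
Tree: (single bag)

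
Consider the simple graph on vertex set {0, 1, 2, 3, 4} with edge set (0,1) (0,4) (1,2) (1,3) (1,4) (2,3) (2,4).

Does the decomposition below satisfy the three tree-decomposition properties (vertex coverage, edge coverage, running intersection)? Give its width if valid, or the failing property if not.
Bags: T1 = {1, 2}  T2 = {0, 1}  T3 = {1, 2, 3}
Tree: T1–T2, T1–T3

A tree decomposition must satisfy three properties: every vertex lies in some bag; for every edge, both endpoints lie together in some bag; and for every vertex, the bags containing it form a connected subtree. Here vertex 4 appears in no bag, so the decomposition is invalid.

No — vertex 4 appears in no bag.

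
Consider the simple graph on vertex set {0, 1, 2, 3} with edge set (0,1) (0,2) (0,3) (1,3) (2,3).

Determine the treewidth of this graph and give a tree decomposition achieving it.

Treewidth 2.
One optimal decomposition is:
Bags: B1 = {0, 1, 3}  B2 = {0, 2, 3}
Tree: B1–B2

The largest bag has 3 vertices, giving width 2; this decomposition certifies tw(G) ≤ 2. On the other hand G contains the 3-clique {0, 1, 3}. A clique must lie in a single bag of any decomposition, so no decomposition can have width below 2. Hence tw(G) = 2 exactly.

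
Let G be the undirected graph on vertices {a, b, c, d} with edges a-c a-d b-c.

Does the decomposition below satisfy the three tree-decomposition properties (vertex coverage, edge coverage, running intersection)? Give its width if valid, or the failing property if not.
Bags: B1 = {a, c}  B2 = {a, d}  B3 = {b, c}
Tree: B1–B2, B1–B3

Checking the three conditions: (i) the bags cover all of {a, b, c, d}; (ii) for each edge, some bag contains both endpoints; (iii) the bags containing any fixed vertex form a subtree. All hold, so the decomposition is valid with width 2 − 1 = 1.

Yes; width 1.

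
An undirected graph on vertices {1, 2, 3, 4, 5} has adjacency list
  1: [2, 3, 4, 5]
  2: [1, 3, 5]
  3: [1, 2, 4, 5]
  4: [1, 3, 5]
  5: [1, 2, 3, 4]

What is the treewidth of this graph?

3

A width-3 tree decomposition is:
Bags: B1 = {1, 3, 4, 5}  B2 = {1, 2, 3, 5}
Tree: B1–B2
Every bag has size at most 4, so the width is 4 − 1 = 3 and tw(G) ≤ 3. Conversely, {1, 2, 3, 5} is a clique of size 4, and the vertices of any clique must share a bag in every tree decomposition; so some bag has ≥ 4 vertices and tw(G) ≥ 3. Combining the bounds, tw(G) = 3.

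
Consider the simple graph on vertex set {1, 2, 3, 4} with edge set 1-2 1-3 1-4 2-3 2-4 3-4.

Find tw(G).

3

A width-3 tree decomposition is:
Bags: B1 = {1, 2, 3, 4}
Tree: (single bag)
With just one bag of size 4, the width is 4 − 1 = 3, so tw(G) ≤ 3. On the other hand G contains the 4-clique {1, 2, 3, 4}. A clique must lie in a single bag of any decomposition, so no decomposition can have width below 3. Hence tw(G) = 3 exactly.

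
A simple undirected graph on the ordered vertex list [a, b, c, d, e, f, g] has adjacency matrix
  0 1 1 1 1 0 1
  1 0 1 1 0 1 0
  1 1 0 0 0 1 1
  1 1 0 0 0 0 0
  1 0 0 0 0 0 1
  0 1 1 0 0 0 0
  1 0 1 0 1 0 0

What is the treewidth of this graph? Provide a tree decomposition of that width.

The largest bag has 3 vertices, giving width 2; this decomposition certifies tw(G) ≤ 2. For the lower bound, the 3 vertices {a, b, d} are pairwise adjacent, and any tree decomposition puts a clique entirely inside one bag — forcing width ≥ 2. The upper and lower bounds meet at 2, so that is the treewidth.

Treewidth 2.
One such decomposition:
Bags: B1 = {a, b, c}  B2 = {a, c, g}  B3 = {a, e, g}  B4 = {a, b, d}  B5 = {b, c, f}
Tree: B1–B2, B2–B3, B1–B4, B1–B5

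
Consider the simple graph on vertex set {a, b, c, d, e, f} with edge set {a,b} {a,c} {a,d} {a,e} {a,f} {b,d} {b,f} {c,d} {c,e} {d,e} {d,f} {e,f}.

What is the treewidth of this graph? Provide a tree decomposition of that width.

Each bag holds 4 vertices, so the decomposition has width 3, which upper-bounds the treewidth. For the lower bound, the 4 vertices {a, c, d, e} are pairwise adjacent, and any tree decomposition puts a clique entirely inside one bag — forcing width ≥ 3. The upper and lower bounds meet at 3, so that is the treewidth.

Treewidth 3.
Bags: B1 = {a, d, e, f}  B2 = {a, c, d, e}  B3 = {a, b, d, f}
Tree: B1–B2, B1–B3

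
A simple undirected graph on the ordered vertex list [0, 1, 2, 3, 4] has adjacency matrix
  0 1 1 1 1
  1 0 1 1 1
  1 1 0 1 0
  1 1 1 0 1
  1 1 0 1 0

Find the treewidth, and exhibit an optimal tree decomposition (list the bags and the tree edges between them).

Treewidth 3.
One such decomposition:
Bags: B1 = {0, 1, 3, 4}  B2 = {0, 1, 2, 3}
Tree: B1–B2

Each bag holds 4 vertices, so the decomposition has width 3, which upper-bounds the treewidth. For the lower bound, the 4 vertices {0, 1, 2, 3} are pairwise adjacent, and any tree decomposition puts a clique entirely inside one bag — forcing width ≥ 3. The upper and lower bounds meet at 3, so that is the treewidth.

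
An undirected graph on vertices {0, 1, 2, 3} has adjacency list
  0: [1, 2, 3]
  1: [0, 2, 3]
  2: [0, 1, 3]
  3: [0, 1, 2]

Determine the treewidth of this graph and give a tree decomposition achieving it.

With just one bag of size 4, the width is 4 − 1 = 3, so tw(G) ≤ 3. On the other hand G contains the 4-clique {0, 1, 2, 3}. A clique must lie in a single bag of any decomposition, so no decomposition can have width below 3. The upper and lower bounds meet at 3, so that is the treewidth.

Treewidth 3.
One optimal decomposition is:
Bags: B1 = {0, 1, 2, 3}
Tree: (single bag)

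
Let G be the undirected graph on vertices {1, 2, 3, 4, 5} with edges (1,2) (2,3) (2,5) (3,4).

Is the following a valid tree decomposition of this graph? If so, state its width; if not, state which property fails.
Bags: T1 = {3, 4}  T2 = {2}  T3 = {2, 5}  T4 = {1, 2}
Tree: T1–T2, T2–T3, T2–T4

No — edge (3,2) lies in no bag.

A tree decomposition must satisfy three properties: every vertex lies in some bag; for every edge, both endpoints lie together in some bag; and for every vertex, the bags containing it form a connected subtree. Here edge (3,2) lies in no bag, so the decomposition is invalid.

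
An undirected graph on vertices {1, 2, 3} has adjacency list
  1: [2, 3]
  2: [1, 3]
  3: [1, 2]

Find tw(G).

A width-2 tree decomposition is:
Bags: B1 = {1, 2, 3}
Tree: (single bag)
With just one bag of size 3, the width is 3 − 1 = 2, so tw(G) ≤ 2. Conversely, {1, 2, 3} is a clique of size 3, and the vertices of any clique must share a bag in every tree decomposition; so some bag has ≥ 3 vertices and tw(G) ≥ 2. Combining the bounds, tw(G) = 2.

2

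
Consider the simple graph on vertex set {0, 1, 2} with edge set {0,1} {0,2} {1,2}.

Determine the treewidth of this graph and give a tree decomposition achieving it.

Treewidth 2.
Bags: B1 = {0, 1, 2}
Tree: (single bag)

A single bag containing all 3 vertices is trivially a valid decomposition of width 2. On the other hand G contains the 3-clique {0, 1, 2}. A clique must lie in a single bag of any decomposition, so no decomposition can have width below 2. Hence tw(G) = 2 exactly.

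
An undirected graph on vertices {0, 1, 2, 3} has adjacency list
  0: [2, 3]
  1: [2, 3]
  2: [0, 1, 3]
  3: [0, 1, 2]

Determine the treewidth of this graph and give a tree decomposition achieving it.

Treewidth 2.
One optimal decomposition is:
Bags: B1 = {1, 2, 3}  B2 = {0, 2, 3}
Tree: B1–B2

The largest bag has 3 vertices, giving width 2; this decomposition certifies tw(G) ≤ 2. On the other hand G contains the 3-clique {0, 2, 3}. A clique must lie in a single bag of any decomposition, so no decomposition can have width below 2. Hence tw(G) = 2 exactly.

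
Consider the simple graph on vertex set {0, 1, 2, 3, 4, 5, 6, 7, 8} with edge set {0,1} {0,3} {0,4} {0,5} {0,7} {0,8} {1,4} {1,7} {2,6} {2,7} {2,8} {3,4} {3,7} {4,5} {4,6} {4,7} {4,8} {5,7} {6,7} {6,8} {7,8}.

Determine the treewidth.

3

A width-3 tree decomposition is:
Bags: B1 = {4, 6, 7, 8}  B2 = {0, 4, 7, 8}  B3 = {0, 1, 4, 7}  B4 = {0, 3, 4, 7}  B5 = {0, 4, 5, 7}  B6 = {2, 6, 7, 8}
Tree: B1–B2, B2–B3, B2–B4, B4–B5, B1–B6
The largest bag has 4 vertices, giving width 3; this decomposition certifies tw(G) ≤ 3. Conversely, {2, 6, 7, 8} is a clique of size 4, and the vertices of any clique must share a bag in every tree decomposition; so some bag has ≥ 4 vertices and tw(G) ≥ 3. The upper and lower bounds meet at 3, so that is the treewidth.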